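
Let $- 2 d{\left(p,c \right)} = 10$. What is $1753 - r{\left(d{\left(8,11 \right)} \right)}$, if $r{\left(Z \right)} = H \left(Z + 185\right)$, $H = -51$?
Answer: $10933$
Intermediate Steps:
$d{\left(p,c \right)} = -5$ ($d{\left(p,c \right)} = \left(- \frac{1}{2}\right) 10 = -5$)
$r{\left(Z \right)} = -9435 - 51 Z$ ($r{\left(Z \right)} = - 51 \left(Z + 185\right) = - 51 \left(185 + Z\right) = -9435 - 51 Z$)
$1753 - r{\left(d{\left(8,11 \right)} \right)} = 1753 - \left(-9435 - -255\right) = 1753 - \left(-9435 + 255\right) = 1753 - -9180 = 1753 + 9180 = 10933$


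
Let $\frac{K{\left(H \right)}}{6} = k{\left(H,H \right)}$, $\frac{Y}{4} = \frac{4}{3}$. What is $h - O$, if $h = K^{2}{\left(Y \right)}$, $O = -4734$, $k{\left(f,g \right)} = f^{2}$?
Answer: $\frac{304750}{9} \approx 33861.0$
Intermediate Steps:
$Y = \frac{16}{3}$ ($Y = 4 \cdot \frac{4}{3} = \frac{16}{3} \approx 5.3333$)
$K{\left(H \right)} = 6 H^{2}$
$h = \frac{262144}{9}$ ($h = \left(6 \left(\frac{16}{3}\right)^{2}\right)^{2} = \left(6 \cdot \frac{256}{9}\right)^{2} = \left(\frac{512}{3}\right)^{2} = \frac{262144}{9} \approx 29127.0$)
$h - O = \frac{262144}{9} - -4734 = \frac{262144}{9} + 4734 = \frac{304750}{9}$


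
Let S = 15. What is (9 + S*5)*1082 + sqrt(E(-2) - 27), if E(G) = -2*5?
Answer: 90888 + I*sqrt(37) ≈ 90888.0 + 6.0828*I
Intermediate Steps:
E(G) = -10
(9 + S*5)*1082 + sqrt(E(-2) - 27) = (9 + 15*5)*1082 + sqrt(-10 - 27) = (9 + 75)*1082 + sqrt(-37) = 84*1082 + I*sqrt(37) = 90888 + I*sqrt(37)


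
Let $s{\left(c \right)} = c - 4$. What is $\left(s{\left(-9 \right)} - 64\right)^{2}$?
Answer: $5929$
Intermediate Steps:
$s{\left(c \right)} = -4 + c$ ($s{\left(c \right)} = c - 4 = -4 + c$)
$\left(s{\left(-9 \right)} - 64\right)^{2} = \left(\left(-4 - 9\right) - 64\right)^{2} = \left(-13 - 64\right)^{2} = \left(-77\right)^{2} = 5929$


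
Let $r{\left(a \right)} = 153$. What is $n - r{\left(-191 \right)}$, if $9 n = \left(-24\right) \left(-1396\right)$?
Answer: $\frac{10709}{3} \approx 3569.7$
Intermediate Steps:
$n = \frac{11168}{3}$ ($n = \frac{\left(-24\right) \left(-1396\right)}{9} = \frac{1}{9} \cdot 33504 = \frac{11168}{3} \approx 3722.7$)
$n - r{\left(-191 \right)} = \frac{11168}{3} - 153 = \frac{10709}{3}$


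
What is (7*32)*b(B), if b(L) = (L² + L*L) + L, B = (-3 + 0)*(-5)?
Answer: 104160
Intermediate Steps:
B = 15 (B = -3*(-5) = 15)
b(L) = L + 2*L² (b(L) = (L² + L²) + L = 2*L² + L = L + 2*L²)
(7*32)*b(B) = (7*32)*(15*(1 + 2*15)) = 224*(15*(1 + 30)) = 224*(15*31) = 224*465 = 104160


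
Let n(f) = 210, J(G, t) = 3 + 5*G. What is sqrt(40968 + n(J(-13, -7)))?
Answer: sqrt(41178) ≈ 202.92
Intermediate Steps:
sqrt(40968 + n(J(-13, -7))) = sqrt(40968 + 210) = sqrt(41178)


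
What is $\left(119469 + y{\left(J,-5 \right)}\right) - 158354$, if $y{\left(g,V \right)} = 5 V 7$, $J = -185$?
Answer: $-39060$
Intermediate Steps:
$y{\left(g,V \right)} = 35 V$
$\left(119469 + y{\left(J,-5 \right)}\right) - 158354 = \left(119469 + 35 \left(-5\right)\right) - 158354 = \left(119469 - 175\right) - 158354 = 119294 - 158354 = -39060$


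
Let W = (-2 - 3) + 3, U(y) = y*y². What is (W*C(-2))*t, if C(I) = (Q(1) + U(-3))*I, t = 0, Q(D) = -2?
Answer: 0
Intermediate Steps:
U(y) = y³
W = -2 (W = -5 + 3 = -2)
C(I) = -29*I (C(I) = (-2 + (-3)³)*I = (-2 - 27)*I = -29*I)
(W*C(-2))*t = -(-58)*(-2)*0 = -2*58*0 = -116*0 = 0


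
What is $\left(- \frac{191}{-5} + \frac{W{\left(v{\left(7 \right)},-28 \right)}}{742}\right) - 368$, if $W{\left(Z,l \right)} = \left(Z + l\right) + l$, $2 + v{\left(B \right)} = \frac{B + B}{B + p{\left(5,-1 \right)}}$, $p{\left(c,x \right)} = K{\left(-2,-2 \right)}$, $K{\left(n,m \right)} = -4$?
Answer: $- \frac{1835737}{5565} \approx -329.87$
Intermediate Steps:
$p{\left(c,x \right)} = -4$
$v{\left(B \right)} = -2 + \frac{2 B}{-4 + B}$ ($v{\left(B \right)} = -2 + \frac{B + B}{B - 4} = -2 + \frac{2 B}{-4 + B}$)
$W{\left(Z,l \right)} = Z + 2 l$
$\left(- \frac{191}{-5} + \frac{W{\left(v{\left(7 \right)},-28 \right)}}{742}\right) - 368 = \left(- \frac{191}{-5} + \frac{\frac{8}{-4 + 7} + 2 \left(-28\right)}{742}\right) - 368 = \left(\left(-191\right) \left(- \frac{1}{5}\right) + \left(\frac{8}{3} - 56\right) \frac{1}{742}\right) - 368 = \left(\frac{191}{5} + \left(8 \cdot \frac{1}{3} - 56\right) \frac{1}{742}\right) - 368 = \left(\frac{191}{5} + \left(\frac{8}{3} - 56\right) \frac{1}{742}\right) - 368 = \left(\frac{191}{5} - \frac{80}{1113}\right) - 368 = \frac{212183}{5565} - 368 = - \frac{1835737}{5565}$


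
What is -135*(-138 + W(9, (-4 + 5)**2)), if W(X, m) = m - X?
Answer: 19710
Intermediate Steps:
-135*(-138 + W(9, (-4 + 5)**2)) = -135*(-138 + ((-4 + 5)**2 - 1*9)) = -135*(-138 + (1**2 - 9)) = -135*(-138 + (1 - 9)) = -135*(-138 - 8) = -135*(-146) = 19710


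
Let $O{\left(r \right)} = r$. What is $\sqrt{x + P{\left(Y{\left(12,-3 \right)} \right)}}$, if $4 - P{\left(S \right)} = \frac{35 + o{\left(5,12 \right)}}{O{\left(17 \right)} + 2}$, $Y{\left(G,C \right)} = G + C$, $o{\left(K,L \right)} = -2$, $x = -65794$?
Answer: $\frac{i \sqrt{23750817}}{19} \approx 256.5 i$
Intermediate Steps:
$Y{\left(G,C \right)} = C + G$
$P{\left(S \right)} = \frac{43}{19}$ ($P{\left(S \right)} = 4 - \frac{35 - 2}{17 + 2} = 4 - \frac{33}{19} = \frac{43}{19}$)
$\sqrt{x + P{\left(Y{\left(12,-3 \right)} \right)}} = \sqrt{-65794 + \frac{43}{19}} = \sqrt{- \frac{1250043}{19}} = \frac{i \sqrt{23750817}}{19}$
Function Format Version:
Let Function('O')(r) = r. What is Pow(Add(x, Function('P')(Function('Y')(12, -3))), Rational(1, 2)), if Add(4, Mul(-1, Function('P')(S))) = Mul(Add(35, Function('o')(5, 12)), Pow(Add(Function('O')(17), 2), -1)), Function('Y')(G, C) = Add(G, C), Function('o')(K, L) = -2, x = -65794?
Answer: Mul(Rational(1, 19), I, Pow(23750817, Rational(1, 2))) ≈ Mul(256.50, I)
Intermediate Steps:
Function('Y')(G, C) = Add(C, G)
Function('P')(S) = Rational(43, 19) (Function('P')(S) = Add(4, Mul(-1, Mul(Add(35, -2), Pow(Add(17, 2), -1)))) = Add(4, Mul(-1, Mul(33, Pow(19, -1)))) = Add(4, Mul(-1, Mul(33, Rational(1, 19)))) = Add(4, Mul(-1, Rational(33, 19))) = Add(4, Rational(-33, 19)) = Rational(43, 19))
Pow(Add(x, Function('P')(Function('Y')(12, -3))), Rational(1, 2)) = Pow(Add(-65794, Rational(43, 19)), Rational(1, 2)) = Pow(Rational(-1250043, 19), Rational(1, 2)) = Mul(Rational(1, 19), I, Pow(23750817, Rational(1, 2)))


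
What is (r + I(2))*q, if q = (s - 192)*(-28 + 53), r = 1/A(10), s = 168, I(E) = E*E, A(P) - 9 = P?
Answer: -46200/19 ≈ -2431.6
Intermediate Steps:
A(P) = 9 + P
I(E) = E**2
r = 1/19 (r = 1/(9 + 10) = 1/19 ≈ 0.052632)
q = -600 (q = (168 - 192)*(-28 + 53) = -24*25 = -600)
(r + I(2))*q = (1/19 + 2**2)*(-600) = (1/19 + 4)*(-600) = (77/19)*(-600) = -46200/19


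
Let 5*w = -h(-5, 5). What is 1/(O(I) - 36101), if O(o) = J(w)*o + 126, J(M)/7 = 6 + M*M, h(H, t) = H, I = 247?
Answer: -1/23872 ≈ -4.1890e-5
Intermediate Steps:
w = 1 (w = (-1*(-5))/5 = (1/5)*5 = 1)
J(M) = 42 + 7*M**2 (J(M) = 7*(6 + M*M) = 7*(6 + M**2) = 42 + 7*M**2)
O(o) = 126 + 49*o (O(o) = (42 + 7*1**2)*o + 126 = (42 + 7*1)*o + 126 = (42 + 7)*o + 126 = 49*o + 126 = 126 + 49*o)
1/(O(I) - 36101) = 1/((126 + 49*247) - 36101) = 1/((126 + 12103) - 36101) = 1/(12229 - 36101) = 1/(-23872) = -1/23872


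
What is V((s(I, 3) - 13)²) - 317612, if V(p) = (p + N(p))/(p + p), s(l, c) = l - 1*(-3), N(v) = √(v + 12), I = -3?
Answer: -635223/2 + √181/338 ≈ -3.1761e+5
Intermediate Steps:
N(v) = √(12 + v)
s(l, c) = 3 + l (s(l, c) = l + 3 = 3 + l)
V(p) = (p + √(12 + p))/(2*p) (V(p) = (p + √(12 + p))/(p + p) = (p + √(12 + p))/((2*p)) = (p + √(12 + p))*(1/(2*p)) = (p + √(12 + p))/(2*p))
V((s(I, 3) - 13)²) - 317612 = (((3 - 3) - 13)² + √(12 + ((3 - 3) - 13)²))/(2*(((3 - 3) - 13)²)) - 317612 = ((0 - 13)² + √(12 + (0 - 13)²))/(2*((0 - 13)²)) - 317612 = ((-13)² + √(12 + (-13)²))/(2*((-13)²)) - 317612 = (½)*(169 + √(12 + 169))/169 - 317612 = (½)*(1/169)*(169 + √181) - 317612 = (½ + √181/338) - 317612 = -635223/2 + √181/338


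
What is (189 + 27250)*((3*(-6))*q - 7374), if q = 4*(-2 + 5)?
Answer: -208262010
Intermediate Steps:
q = 12 (q = 4*3 = 12)
(189 + 27250)*((3*(-6))*q - 7374) = (189 + 27250)*((3*(-6))*12 - 7374) = 27439*(-18*12 - 7374) = 27439*(-216 - 7374) = 27439*(-7590) = -208262010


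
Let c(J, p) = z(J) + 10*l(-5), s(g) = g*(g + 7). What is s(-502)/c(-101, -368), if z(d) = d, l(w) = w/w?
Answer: -248490/91 ≈ -2730.7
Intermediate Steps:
l(w) = 1
s(g) = g*(7 + g)
c(J, p) = 10 + J (c(J, p) = J + 10*1 = J + 10 = 10 + J)
s(-502)/c(-101, -368) = (-502*(7 - 502))/(10 - 101) = -502*(-495)/(-91) = 248490*(-1/91) = -248490/91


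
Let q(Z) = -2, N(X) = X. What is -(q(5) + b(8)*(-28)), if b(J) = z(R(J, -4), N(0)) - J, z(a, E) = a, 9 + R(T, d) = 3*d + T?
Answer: -586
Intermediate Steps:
R(T, d) = -9 + T + 3*d (R(T, d) = -9 + (3*d + T) = -9 + (T + 3*d) = -9 + T + 3*d)
b(J) = -21 (b(J) = (-9 + J + 3*(-4)) - J = (-9 + J - 12) - J = (-21 + J) - J = -21)
-(q(5) + b(8)*(-28)) = -(-2 - 21*(-28)) = -(-2 + 588) = -1*586 = -586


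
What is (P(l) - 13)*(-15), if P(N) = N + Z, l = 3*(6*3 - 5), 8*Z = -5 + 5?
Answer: -390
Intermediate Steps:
Z = 0 (Z = (-5 + 5)/8 = (⅛)*0 = 0)
l = 39 (l = 3*(18 - 5) = 3*13 = 39)
P(N) = N (P(N) = N + 0 = N)
(P(l) - 13)*(-15) = (39 - 13)*(-15) = 26*(-15) = -390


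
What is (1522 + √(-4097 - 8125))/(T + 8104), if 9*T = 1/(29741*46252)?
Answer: 18842704866936/100329356269153 + 37140679764*I*√1358/100329356269153 ≈ 0.18781 + 0.013642*I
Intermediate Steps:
T = 1/12380226588 (T = (1/(29741*46252))/9 = ((1/29741)*(1/46252))/9 = (⅑)*(1/1375580732) = 1/12380226588 ≈ 8.0774e-11)
(1522 + √(-4097 - 8125))/(T + 8104) = (1522 + √(-4097 - 8125))/(1/12380226588 + 8104) = (1522 + √(-12222))/(100329356269153/12380226588) = (1522 + 3*I*√1358)*(12380226588/100329356269153) = 18842704866936/100329356269153 + 37140679764*I*√1358/100329356269153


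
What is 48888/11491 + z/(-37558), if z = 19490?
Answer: 806087957/215789489 ≈ 3.7355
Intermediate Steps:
48888/11491 + z/(-37558) = 48888/11491 + 19490/(-37558) = 48888*(1/11491) + 19490*(-1/37558) = 48888/11491 - 9745/18779 = 806087957/215789489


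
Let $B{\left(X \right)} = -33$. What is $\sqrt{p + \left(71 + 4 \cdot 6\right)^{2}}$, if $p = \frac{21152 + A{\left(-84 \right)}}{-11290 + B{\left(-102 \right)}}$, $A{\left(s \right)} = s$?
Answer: $\frac{\sqrt{6845323469}}{871} \approx 94.99$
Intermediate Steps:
$p = - \frac{21068}{11323}$ ($p = \frac{21152 - 84}{-11290 - 33} = \frac{21068}{-11323} = 21068 \left(- \frac{1}{11323}\right) = - \frac{21068}{11323} \approx -1.8606$)
$\sqrt{p + \left(71 + 4 \cdot 6\right)^{2}} = \sqrt{- \frac{21068}{11323} + \left(71 + 4 \cdot 6\right)^{2}} = \sqrt{- \frac{21068}{11323} + \left(71 + 24\right)^{2}} = \sqrt{- \frac{21068}{11323} + 95^{2}} = \sqrt{- \frac{21068}{11323} + 9025} = \sqrt{\frac{102169007}{11323}} = \frac{\sqrt{6845323469}}{871}$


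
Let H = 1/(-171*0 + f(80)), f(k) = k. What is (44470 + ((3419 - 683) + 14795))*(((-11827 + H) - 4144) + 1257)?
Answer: -72982555119/80 ≈ -9.1228e+8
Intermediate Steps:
H = 1/80 (H = 1/(-171*0 + 80) = 1/(0 + 80) = 1/80 ≈ 0.012500)
(44470 + ((3419 - 683) + 14795))*(((-11827 + H) - 4144) + 1257) = (44470 + ((3419 - 683) + 14795))*(((-11827 + 1/80) - 4144) + 1257) = (44470 + (2736 + 14795))*((-946159/80 - 4144) + 1257) = (44470 + 17531)*(-1277679/80 + 1257) = 62001*(-1177119/80) = -72982555119/80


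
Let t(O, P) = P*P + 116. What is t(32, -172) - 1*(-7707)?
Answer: 37407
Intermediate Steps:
t(O, P) = 116 + P**2 (t(O, P) = P**2 + 116 = 116 + P**2)
t(32, -172) - 1*(-7707) = (116 + (-172)**2) - 1*(-7707) = (116 + 29584) + 7707 = 29700 + 7707 = 37407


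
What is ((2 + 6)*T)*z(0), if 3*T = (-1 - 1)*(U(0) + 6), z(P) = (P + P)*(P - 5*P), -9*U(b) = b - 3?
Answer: 0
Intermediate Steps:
U(b) = ⅓ - b/9 (U(b) = -(b - 3)/9 = -(-3 + b)/9 = ⅓ - b/9)
z(P) = -8*P² (z(P) = (2*P)*(-4*P) = -8*P²)
T = -38/9 (T = ((-1 - 1)*((⅓ - ⅑*0) + 6))/3 = (-2*((⅓ + 0) + 6))/3 = (-2*(⅓ + 6))/3 = (-2*19/3)/3 = (⅓)*(-38/3) = -38/9 ≈ -4.2222)
((2 + 6)*T)*z(0) = ((2 + 6)*(-38/9))*(-8*0²) = (8*(-38/9))*(-8*0) = -304/9*0 = 0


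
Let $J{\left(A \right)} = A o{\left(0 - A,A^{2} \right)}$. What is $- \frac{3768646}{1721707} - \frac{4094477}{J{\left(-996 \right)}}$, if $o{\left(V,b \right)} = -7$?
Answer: $- \frac{7075764712151}{12003741204} \approx -589.46$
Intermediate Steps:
$J{\left(A \right)} = - 7 A$ ($J{\left(A \right)} = A \left(-7\right) = - 7 A$)
$- \frac{3768646}{1721707} - \frac{4094477}{J{\left(-996 \right)}} = - \frac{3768646}{1721707} - \frac{4094477}{\left(-7\right) \left(-996\right)} = \left(-3768646\right) \frac{1}{1721707} - \frac{4094477}{6972} = - \frac{3768646}{1721707} - \frac{4094477}{6972} = - \frac{7075764712151}{12003741204}$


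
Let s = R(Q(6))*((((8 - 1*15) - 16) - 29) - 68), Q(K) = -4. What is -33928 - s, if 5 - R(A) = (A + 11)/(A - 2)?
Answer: -33188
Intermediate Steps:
R(A) = 5 - (11 + A)/(-2 + A) (R(A) = 5 - (A + 11)/(A - 2) = 5 - (11 + A)/(-2 + A))
s = -740 (s = ((-21 + 4*(-4))/(-2 - 4))*((((8 - 1*15) - 16) - 29) - 68) = ((-21 - 16)/(-6))*((((8 - 15) - 16) - 29) - 68) = (-1/6*(-37))*(((-7 - 16) - 29) - 68) = 37*((-23 - 29) - 68)/6 = 37*(-52 - 68)/6 = (37/6)*(-120) = -740)
-33928 - s = -33928 - 1*(-740) = -33928 + 740 = -33188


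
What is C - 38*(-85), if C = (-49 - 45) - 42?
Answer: 3094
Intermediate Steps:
C = -136 (C = -94 - 42 = -136)
C - 38*(-85) = -136 - 38*(-85) = -136 + 3230 = 3094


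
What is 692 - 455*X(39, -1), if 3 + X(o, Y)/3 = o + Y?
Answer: -47083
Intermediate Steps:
X(o, Y) = -9 + 3*Y + 3*o (X(o, Y) = -9 + 3*(o + Y) = -9 + 3*(Y + o) = -9 + (3*Y + 3*o) = -9 + 3*Y + 3*o)
692 - 455*X(39, -1) = 692 - 455*(-9 + 3*(-1) + 3*39) = 692 - 455*(-9 - 3 + 117) = 692 - 455*105 = 692 - 47775 = -47083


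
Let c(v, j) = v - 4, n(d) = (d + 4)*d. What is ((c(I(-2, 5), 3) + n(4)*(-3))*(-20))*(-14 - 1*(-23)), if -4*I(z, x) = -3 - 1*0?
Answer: 17865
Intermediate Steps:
n(d) = d*(4 + d) (n(d) = (4 + d)*d = d*(4 + d))
I(z, x) = 3/4 (I(z, x) = -(-3 - 1*0)/4 = -(-3 + 0)/4 = -1/4*(-3) = 3/4)
c(v, j) = -4 + v
((c(I(-2, 5), 3) + n(4)*(-3))*(-20))*(-14 - 1*(-23)) = (((-4 + 3/4) + (4*(4 + 4))*(-3))*(-20))*(-14 - 1*(-23)) = ((-13/4 + (4*8)*(-3))*(-20))*(-14 + 23) = ((-13/4 + 32*(-3))*(-20))*9 = ((-13/4 - 96)*(-20))*9 = -397/4*(-20)*9 = 1985*9 = 17865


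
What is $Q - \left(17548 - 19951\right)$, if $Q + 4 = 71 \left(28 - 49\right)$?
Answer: $908$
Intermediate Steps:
$Q = -1495$ ($Q = -4 + 71 \left(28 - 49\right) = -4 + 71 \left(-21\right) = -4 - 1491 = -1495$)
$Q - \left(17548 - 19951\right) = -1495 - \left(17548 - 19951\right) = -1495 - -2403 = -1495 + 2403 = 908$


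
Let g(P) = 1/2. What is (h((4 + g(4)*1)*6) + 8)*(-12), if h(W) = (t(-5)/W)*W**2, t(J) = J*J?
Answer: -8196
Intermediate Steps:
g(P) = 1/2
t(J) = J**2
h(W) = 25*W (h(W) = ((-5)**2/W)*W**2 = (25/W)*W**2 = 25*W)
(h((4 + g(4)*1)*6) + 8)*(-12) = (25*((4 + (1/2)*1)*6) + 8)*(-12) = (25*((4 + 1/2)*6) + 8)*(-12) = (25*((9/2)*6) + 8)*(-12) = (25*27 + 8)*(-12) = (675 + 8)*(-12) = 683*(-12) = -8196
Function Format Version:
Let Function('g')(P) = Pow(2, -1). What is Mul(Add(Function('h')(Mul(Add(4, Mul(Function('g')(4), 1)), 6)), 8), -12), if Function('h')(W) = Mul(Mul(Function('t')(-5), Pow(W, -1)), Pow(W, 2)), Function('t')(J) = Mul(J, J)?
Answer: -8196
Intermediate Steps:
Function('g')(P) = Rational(1, 2)
Function('t')(J) = Pow(J, 2)
Function('h')(W) = Mul(25, W) (Function('h')(W) = Mul(Mul(Pow(-5, 2), Pow(W, -1)), Pow(W, 2)) = Mul(Mul(25, Pow(W, -1)), Pow(W, 2)) = Mul(25, W))
Mul(Add(Function('h')(Mul(Add(4, Mul(Function('g')(4), 1)), 6)), 8), -12) = Mul(Add(Mul(25, Mul(Add(4, Mul(Rational(1, 2), 1)), 6)), 8), -12) = Mul(Add(Mul(25, Mul(Add(4, Rational(1, 2)), 6)), 8), -12) = Mul(Add(Mul(25, Mul(Rational(9, 2), 6)), 8), -12) = Mul(Add(Mul(25, 27), 8), -12) = Mul(Add(675, 8), -12) = Mul(683, -12) = -8196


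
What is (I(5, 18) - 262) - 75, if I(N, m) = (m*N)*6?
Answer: 203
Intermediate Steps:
I(N, m) = 6*N*m (I(N, m) = (N*m)*6 = 6*N*m)
(I(5, 18) - 262) - 75 = (6*5*18 - 262) - 75 = (540 - 262) - 75 = 278 - 75 = 203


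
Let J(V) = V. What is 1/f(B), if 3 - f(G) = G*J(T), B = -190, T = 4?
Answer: 1/763 ≈ 0.0013106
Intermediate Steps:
f(G) = 3 - 4*G (f(G) = 3 - G*4 = 3 - 4*G)
1/f(B) = 1/(3 - 4*(-190)) = 1/(3 + 760) = 1/763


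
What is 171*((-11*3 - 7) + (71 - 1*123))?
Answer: -15732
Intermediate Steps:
171*((-11*3 - 7) + (71 - 1*123)) = 171*((-33 - 7) + (71 - 123)) = 171*(-40 - 52) = 171*(-92) = -15732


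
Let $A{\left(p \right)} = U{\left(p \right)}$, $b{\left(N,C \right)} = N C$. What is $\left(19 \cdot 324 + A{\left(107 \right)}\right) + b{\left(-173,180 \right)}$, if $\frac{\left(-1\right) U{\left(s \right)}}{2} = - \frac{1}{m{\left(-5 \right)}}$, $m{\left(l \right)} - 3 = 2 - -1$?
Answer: $- \frac{74951}{3} \approx -24984.0$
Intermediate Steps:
$b{\left(N,C \right)} = C N$
$m{\left(l \right)} = 6$ ($m{\left(l \right)} = 3 + \left(2 - -1\right) = 3 + \left(2 + 1\right) = 3 + 3 = 6$)
$U{\left(s \right)} = \frac{1}{3}$ ($U{\left(s \right)} = - 2 \left(- \frac{1}{6}\right) = - 2 \left(\left(-1\right) \frac{1}{6}\right) = \left(-2\right) \left(- \frac{1}{6}\right) = \frac{1}{3}$)
$A{\left(p \right)} = \frac{1}{3}$
$\left(19 \cdot 324 + A{\left(107 \right)}\right) + b{\left(-173,180 \right)} = \left(19 \cdot 324 + \frac{1}{3}\right) + 180 \left(-173\right) = \left(6156 + \frac{1}{3}\right) - 31140 = \frac{18469}{3} - 31140 = - \frac{74951}{3}$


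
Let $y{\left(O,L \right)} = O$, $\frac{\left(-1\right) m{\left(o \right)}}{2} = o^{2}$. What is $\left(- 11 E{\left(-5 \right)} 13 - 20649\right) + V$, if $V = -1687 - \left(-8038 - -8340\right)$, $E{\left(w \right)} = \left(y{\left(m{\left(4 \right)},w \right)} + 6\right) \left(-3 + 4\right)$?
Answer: $-18920$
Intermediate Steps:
$m{\left(o \right)} = - 2 o^{2}$
$E{\left(w \right)} = -26$ ($E{\left(w \right)} = \left(- 2 \cdot 4^{2} + 6\right) \left(-3 + 4\right) = \left(\left(-2\right) 16 + 6\right) 1 = \left(-32 + 6\right) 1 = \left(-26\right) 1 = -26$)
$V = -1989$ ($V = -1687 - \left(-8038 + 8340\right) = -1687 - 302 = -1989$)
$\left(- 11 E{\left(-5 \right)} 13 - 20649\right) + V = \left(\left(-11\right) \left(-26\right) 13 - 20649\right) - 1989 = \left(286 \cdot 13 - 20649\right) - 1989 = \left(3718 - 20649\right) - 1989 = -16931 - 1989 = -18920$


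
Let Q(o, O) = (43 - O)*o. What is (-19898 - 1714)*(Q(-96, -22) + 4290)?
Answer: 42143400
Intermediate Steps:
Q(o, O) = o*(43 - O)
(-19898 - 1714)*(Q(-96, -22) + 4290) = (-19898 - 1714)*(-96*(43 - 1*(-22)) + 4290) = -21612*(-96*(43 + 22) + 4290) = -21612*(-96*65 + 4290) = -21612*(-6240 + 4290) = -21612*(-1950) = 42143400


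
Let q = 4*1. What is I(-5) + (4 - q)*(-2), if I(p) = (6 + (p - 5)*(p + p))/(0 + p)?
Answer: -106/5 ≈ -21.200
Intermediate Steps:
q = 4
I(p) = (6 + 2*p*(-5 + p))/p (I(p) = (6 + (-5 + p)*(2*p))/p = (6 + 2*p*(-5 + p))/p)
I(-5) + (4 - q)*(-2) = (-10 + 2*(-5) + 6/(-5)) + (4 - 1*4)*(-2) = (-10 - 10 + 6*(-⅕)) + (4 - 4)*(-2) = (-10 - 10 - 6/5) + 0*(-2) = -106/5 + 0 = -106/5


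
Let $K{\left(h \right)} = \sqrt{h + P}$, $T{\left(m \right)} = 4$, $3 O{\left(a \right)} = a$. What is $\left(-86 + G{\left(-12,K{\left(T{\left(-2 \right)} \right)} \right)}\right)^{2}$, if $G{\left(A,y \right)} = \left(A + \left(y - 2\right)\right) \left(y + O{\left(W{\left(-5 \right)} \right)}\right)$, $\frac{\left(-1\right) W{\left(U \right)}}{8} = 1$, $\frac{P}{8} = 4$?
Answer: $\frac{114244}{9} \approx 12694.0$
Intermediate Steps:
$P = 32$ ($P = 8 \cdot 4 = 32$)
$W{\left(U \right)} = -8$ ($W{\left(U \right)} = \left(-8\right) 1 = -8$)
$O{\left(a \right)} = \frac{a}{3}$
$K{\left(h \right)} = \sqrt{32 + h}$ ($K{\left(h \right)} = \sqrt{h + 32} = \sqrt{32 + h}$)
$G{\left(A,y \right)} = \left(- \frac{8}{3} + y\right) \left(-2 + A + y\right)$ ($G{\left(A,y \right)} = \left(A + \left(y - 2\right)\right) \left(y + \frac{1}{3} \left(-8\right)\right) = \left(A + \left(-2 + y\right)\right) \left(y - \frac{8}{3}\right) = \left(-2 + A + y\right) \left(- \frac{8}{3} + y\right) = \left(- \frac{8}{3} + y\right) \left(-2 + A + y\right)$)
$\left(-86 + G{\left(-12,K{\left(T{\left(-2 \right)} \right)} \right)}\right)^{2} = \left(-86 - \left(- \frac{112}{3} - 36 + \frac{50 \sqrt{32 + 4}}{3}\right)\right)^{2} = \left(-86 + \left(\frac{16}{3} + \left(\sqrt{36}\right)^{2} - \frac{14 \sqrt{36}}{3} + 32 - 12 \sqrt{36}\right)\right)^{2} = \left(-86 + \left(\frac{16}{3} + 6^{2} - 28 + 32 - 72\right)\right)^{2} = \left(-86 + \left(\frac{16}{3} + 36 - 28 + 32 - 72\right)\right)^{2} = \left(-86 - \frac{80}{3}\right)^{2} = \left(- \frac{338}{3}\right)^{2} = \frac{114244}{9}$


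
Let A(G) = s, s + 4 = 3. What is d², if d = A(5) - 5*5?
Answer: 676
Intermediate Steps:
s = -1 (s = -4 + 3 = -1)
A(G) = -1
d = -26 (d = -1 - 5*5 = -1 - 25 = -26)
d² = (-26)² = 676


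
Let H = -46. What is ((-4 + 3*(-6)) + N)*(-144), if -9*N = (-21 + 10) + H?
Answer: 2256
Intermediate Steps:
N = 19/3 (N = -((-21 + 10) - 46)/9 = -(-11 - 46)/9 = -1/9*(-57) = 19/3 ≈ 6.3333)
((-4 + 3*(-6)) + N)*(-144) = ((-4 + 3*(-6)) + 19/3)*(-144) = ((-4 - 18) + 19/3)*(-144) = (-22 + 19/3)*(-144) = -47/3*(-144) = 2256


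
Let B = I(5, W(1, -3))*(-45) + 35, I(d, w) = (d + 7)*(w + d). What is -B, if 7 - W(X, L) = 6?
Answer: 3205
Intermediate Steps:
W(X, L) = 1 (W(X, L) = 7 - 1*6 = 7 - 6 = 1)
I(d, w) = (7 + d)*(d + w)
B = -3205 (B = (5² + 7*5 + 7*1 + 5*1)*(-45) + 35 = (25 + 35 + 7 + 5)*(-45) + 35 = 72*(-45) + 35 = -3240 + 35 = -3205)
-B = -1*(-3205) = 3205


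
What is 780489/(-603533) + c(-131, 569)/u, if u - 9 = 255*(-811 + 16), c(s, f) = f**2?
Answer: -353618055737/122345795628 ≈ -2.8903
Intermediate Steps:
u = -202716 (u = 9 + 255*(-811 + 16) = 9 + 255*(-795) = 9 - 202725 = -202716)
780489/(-603533) + c(-131, 569)/u = 780489/(-603533) + 569**2/(-202716) = 780489*(-1/603533) + 323761*(-1/202716) = -780489/603533 - 323761/202716 = -353618055737/122345795628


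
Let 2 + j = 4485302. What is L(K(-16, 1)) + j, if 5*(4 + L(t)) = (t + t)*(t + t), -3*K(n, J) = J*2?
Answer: 201838336/45 ≈ 4.4853e+6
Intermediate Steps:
K(n, J) = -2*J/3 (K(n, J) = -J*2/3 = -2*J/3)
L(t) = -4 + 4*t**2/5 (L(t) = -4 + ((t + t)*(t + t))/5 = -4 + ((2*t)*(2*t))/5 = -4 + (4*t**2)/5 = -4 + 4*t**2/5)
j = 4485300 (j = -2 + 4485302 = 4485300)
L(K(-16, 1)) + j = (-4 + 4*(-2/3*1)**2/5) + 4485300 = (-4 + 4*(-2/3)**2/5) + 4485300 = (-4 + (4/5)*(4/9)) + 4485300 = (-4 + 16/45) + 4485300 = -164/45 + 4485300 = 201838336/45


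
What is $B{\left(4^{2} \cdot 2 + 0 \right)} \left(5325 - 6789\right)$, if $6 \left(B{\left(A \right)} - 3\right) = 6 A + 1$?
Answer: $-51484$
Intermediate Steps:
$B{\left(A \right)} = \frac{19}{6} + A$ ($B{\left(A \right)} = 3 + \frac{6 A + 1}{6} = 3 + \frac{1 + 6 A}{6} = 3 + \left(\frac{1}{6} + A\right) = \frac{19}{6} + A$)
$B{\left(4^{2} \cdot 2 + 0 \right)} \left(5325 - 6789\right) = \left(\frac{19}{6} + \left(4^{2} \cdot 2 + 0\right)\right) \left(5325 - 6789\right) = \left(\frac{19}{6} + \left(16 \cdot 2 + 0\right)\right) \left(-1464\right) = \left(\frac{19}{6} + \left(32 + 0\right)\right) \left(-1464\right) = \left(\frac{19}{6} + 32\right) \left(-1464\right) = \frac{211}{6} \left(-1464\right) = -51484$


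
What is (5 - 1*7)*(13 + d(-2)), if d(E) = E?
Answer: -22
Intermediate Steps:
(5 - 1*7)*(13 + d(-2)) = (5 - 1*7)*(13 - 2) = (5 - 7)*11 = -2*11 = -22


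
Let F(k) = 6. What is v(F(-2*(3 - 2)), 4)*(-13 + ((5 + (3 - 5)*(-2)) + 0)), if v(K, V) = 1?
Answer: -4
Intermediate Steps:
v(F(-2*(3 - 2)), 4)*(-13 + ((5 + (3 - 5)*(-2)) + 0)) = 1*(-13 + ((5 + (3 - 5)*(-2)) + 0)) = 1*(-13 + ((5 - 2*(-2)) + 0)) = 1*(-13 + ((5 + 4) + 0)) = 1*(-13 + (9 + 0)) = 1*(-13 + 9) = 1*(-4) = -4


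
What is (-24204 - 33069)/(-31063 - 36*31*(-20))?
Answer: 57273/8743 ≈ 6.5507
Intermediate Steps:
(-24204 - 33069)/(-31063 - 36*31*(-20)) = -57273/(-31063 - 1116*(-20)) = -57273/(-31063 + 22320) = -57273/(-8743) = -57273*(-1/8743) = 57273/8743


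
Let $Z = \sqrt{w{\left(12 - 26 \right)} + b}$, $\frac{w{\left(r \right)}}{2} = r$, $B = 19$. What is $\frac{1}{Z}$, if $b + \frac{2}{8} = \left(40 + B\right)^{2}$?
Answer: $\frac{2 \sqrt{13811}}{13811} \approx 0.017018$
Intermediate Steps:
$w{\left(r \right)} = 2 r$
$b = \frac{13923}{4}$ ($b = - \frac{1}{4} + \left(40 + 19\right)^{2} = - \frac{1}{4} + 59^{2} = - \frac{1}{4} + 3481 = \frac{13923}{4} \approx 3480.8$)
$Z = \frac{\sqrt{13811}}{2}$ ($Z = \sqrt{2 \left(12 - 26\right) + \frac{13923}{4}} = \sqrt{2 \left(-14\right) + \frac{13923}{4}} = \sqrt{-28 + \frac{13923}{4}} = \sqrt{\frac{13811}{4}} = \frac{\sqrt{13811}}{2} \approx 58.76$)
$\frac{1}{Z} = \frac{1}{\frac{1}{2} \sqrt{13811}} = \frac{2 \sqrt{13811}}{13811}$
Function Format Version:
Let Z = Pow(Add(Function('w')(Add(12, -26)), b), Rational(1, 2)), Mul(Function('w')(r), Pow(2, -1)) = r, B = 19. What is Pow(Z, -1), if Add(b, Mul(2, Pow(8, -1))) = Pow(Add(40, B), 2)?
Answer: Mul(Rational(2, 13811), Pow(13811, Rational(1, 2))) ≈ 0.017018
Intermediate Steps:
Function('w')(r) = Mul(2, r)
b = Rational(13923, 4) (b = Add(Rational(-1, 4), Pow(Add(40, 19), 2)) = Add(Rational(-1, 4), Pow(59, 2)) = Add(Rational(-1, 4), 3481) = Rational(13923, 4) ≈ 3480.8)
Z = Mul(Rational(1, 2), Pow(13811, Rational(1, 2))) (Z = Pow(Add(Mul(2, Add(12, -26)), Rational(13923, 4)), Rational(1, 2)) = Pow(Add(Mul(2, -14), Rational(13923, 4)), Rational(1, 2)) = Pow(Add(-28, Rational(13923, 4)), Rational(1, 2)) = Pow(Rational(13811, 4), Rational(1, 2)) = Mul(Rational(1, 2), Pow(13811, Rational(1, 2))) ≈ 58.760)
Pow(Z, -1) = Pow(Mul(Rational(1, 2), Pow(13811, Rational(1, 2))), -1) = Mul(Rational(2, 13811), Pow(13811, Rational(1, 2)))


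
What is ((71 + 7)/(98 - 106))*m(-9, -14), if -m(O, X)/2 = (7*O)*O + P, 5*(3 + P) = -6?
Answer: 54873/5 ≈ 10975.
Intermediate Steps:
P = -21/5 (P = -3 + (⅕)*(-6) = -3 - 6/5 = -21/5 ≈ -4.2000)
m(O, X) = 42/5 - 14*O² (m(O, X) = -2*((7*O)*O - 21/5) = -2*(7*O² - 21/5) = -2*(-21/5 + 7*O²) = 42/5 - 14*O²)
((71 + 7)/(98 - 106))*m(-9, -14) = ((71 + 7)/(98 - 106))*(42/5 - 14*(-9)²) = (78/(-8))*(42/5 - 14*81) = (78*(-⅛))*(42/5 - 1134) = -39/4*(-5628/5) = 54873/5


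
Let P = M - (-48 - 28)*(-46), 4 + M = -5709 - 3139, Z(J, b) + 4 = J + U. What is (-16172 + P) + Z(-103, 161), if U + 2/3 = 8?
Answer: -85859/3 ≈ -28620.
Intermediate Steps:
U = 22/3 (U = -⅔ + 8 = 22/3 ≈ 7.3333)
Z(J, b) = 10/3 + J (Z(J, b) = -4 + (J + 22/3) = -4 + (22/3 + J) = 10/3 + J)
M = -8852 (M = -4 + (-5709 - 3139) = -4 - 8848 = -8852)
P = -12348 (P = -8852 - (-48 - 28)*(-46) = -8852 - (-76)*(-46) = -8852 - 1*3496 = -8852 - 3496 = -12348)
(-16172 + P) + Z(-103, 161) = (-16172 - 12348) + (10/3 - 103) = -28520 - 299/3 = -85859/3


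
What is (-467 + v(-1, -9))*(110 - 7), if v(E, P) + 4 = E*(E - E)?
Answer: -48513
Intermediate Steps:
v(E, P) = -4 (v(E, P) = -4 + E*(E - E) = -4 + E*0 = -4 + 0 = -4)
(-467 + v(-1, -9))*(110 - 7) = (-467 - 4)*(110 - 7) = -471*103 = -48513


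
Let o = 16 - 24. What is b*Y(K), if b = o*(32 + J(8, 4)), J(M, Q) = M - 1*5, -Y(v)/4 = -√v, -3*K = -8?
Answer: -2240*√6/3 ≈ -1829.0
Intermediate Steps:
K = 8/3 (K = -⅓*(-8) = 8/3 ≈ 2.6667)
Y(v) = 4*√v (Y(v) = -(-4)*√v = 4*√v)
J(M, Q) = -5 + M (J(M, Q) = M - 5 = -5 + M)
o = -8
b = -280 (b = -8*(32 + (-5 + 8)) = -8*(32 + 3) = -8*35 = -280)
b*Y(K) = -1120*√(8/3) = -1120*2*√6/3 = -2240*√6/3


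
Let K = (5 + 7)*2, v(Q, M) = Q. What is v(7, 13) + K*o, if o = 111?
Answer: 2671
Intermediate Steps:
K = 24 (K = 12*2 = 24)
v(7, 13) + K*o = 7 + 24*111 = 7 + 2664 = 2671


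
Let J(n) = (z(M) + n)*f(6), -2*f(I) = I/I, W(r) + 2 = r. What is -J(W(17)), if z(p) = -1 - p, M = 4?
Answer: 5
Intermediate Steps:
W(r) = -2 + r
f(I) = -½ (f(I) = -I/(2*I) = -½*1 = -½)
J(n) = 5/2 - n/2 (J(n) = ((-1 - 1*4) + n)*(-½) = ((-1 - 4) + n)*(-½) = (-5 + n)*(-½) = 5/2 - n/2)
-J(W(17)) = -(5/2 - (-2 + 17)/2) = -(5/2 - ½*15) = -(5/2 - 15/2) = -1*(-5) = 5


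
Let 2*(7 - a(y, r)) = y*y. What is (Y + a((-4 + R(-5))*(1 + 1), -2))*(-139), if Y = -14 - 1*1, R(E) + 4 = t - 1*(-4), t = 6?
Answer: 2224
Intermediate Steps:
R(E) = 6 (R(E) = -4 + (6 - 1*(-4)) = -4 + (6 + 4) = -4 + 10 = 6)
a(y, r) = 7 - y²/2 (a(y, r) = 7 - y*y/2 = 7 - y²/2)
Y = -15 (Y = -14 - 1 = -15)
(Y + a((-4 + R(-5))*(1 + 1), -2))*(-139) = (-15 + (7 - (1 + 1)²*(-4 + 6)²/2))*(-139) = (-15 + (7 - (2*2)²/2))*(-139) = (-15 + (7 - ½*4²))*(-139) = (-15 + (7 - ½*16))*(-139) = (-15 + (7 - 8))*(-139) = (-15 - 1)*(-139) = -16*(-139) = 2224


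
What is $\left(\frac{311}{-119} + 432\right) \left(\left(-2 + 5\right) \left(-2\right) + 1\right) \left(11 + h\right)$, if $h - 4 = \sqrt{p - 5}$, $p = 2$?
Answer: $- \frac{3832275}{119} - \frac{255485 i \sqrt{3}}{119} \approx -32204.0 - 3718.6 i$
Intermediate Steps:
$h = 4 + i \sqrt{3}$ ($h = 4 + \sqrt{2 - 5} = 4 + \sqrt{-3} = 4 + i \sqrt{3} \approx 4.0 + 1.732 i$)
$\left(\frac{311}{-119} + 432\right) \left(\left(-2 + 5\right) \left(-2\right) + 1\right) \left(11 + h\right) = \left(\frac{311}{-119} + 432\right) \left(\left(-2 + 5\right) \left(-2\right) + 1\right) \left(11 + \left(4 + i \sqrt{3}\right)\right) = \left(311 \left(- \frac{1}{119}\right) + 432\right) \left(3 \left(-2\right) + 1\right) \left(15 + i \sqrt{3}\right) = \left(- \frac{311}{119} + 432\right) \left(-6 + 1\right) \left(15 + i \sqrt{3}\right) = \frac{51097 \left(- 5 \left(15 + i \sqrt{3}\right)\right)}{119} = \frac{51097 \left(-75 - 5 i \sqrt{3}\right)}{119} = - \frac{3832275}{119} - \frac{255485 i \sqrt{3}}{119}$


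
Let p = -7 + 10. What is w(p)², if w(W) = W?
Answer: 9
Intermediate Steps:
p = 3
w(p)² = 3² = 9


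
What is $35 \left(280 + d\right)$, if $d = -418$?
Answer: $-4830$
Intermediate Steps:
$35 \left(280 + d\right) = 35 \left(280 - 418\right) = 35 \left(-138\right) = -4830$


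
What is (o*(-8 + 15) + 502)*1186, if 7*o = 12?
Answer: 609604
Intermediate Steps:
o = 12/7 (o = (⅐)*12 = 12/7 ≈ 1.7143)
(o*(-8 + 15) + 502)*1186 = (12*(-8 + 15)/7 + 502)*1186 = ((12/7)*7 + 502)*1186 = (12 + 502)*1186 = 514*1186 = 609604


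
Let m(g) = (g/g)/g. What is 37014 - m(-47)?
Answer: 1739659/47 ≈ 37014.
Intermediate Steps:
m(g) = 1/g
37014 - m(-47) = 37014 - 1/(-47) = 37014 - 1*(-1/47) = 37014 + 1/47 = 1739659/47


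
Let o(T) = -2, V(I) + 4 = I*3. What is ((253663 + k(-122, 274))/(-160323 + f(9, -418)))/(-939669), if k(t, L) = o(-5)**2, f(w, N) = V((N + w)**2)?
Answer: -253667/320911998204 ≈ -7.9046e-7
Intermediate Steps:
V(I) = -4 + 3*I (V(I) = -4 + I*3 = -4 + 3*I)
f(w, N) = -4 + 3*(N + w)**2
k(t, L) = 4 (k(t, L) = (-2)**2 = 4)
((253663 + k(-122, 274))/(-160323 + f(9, -418)))/(-939669) = ((253663 + 4)/(-160323 + (-4 + 3*(-418 + 9)**2)))/(-939669) = (253667/(-160323 + (-4 + 3*(-409)**2)))*(-1/939669) = (253667/(-160323 + (-4 + 3*167281)))*(-1/939669) = (253667/(-160323 + (-4 + 501843)))*(-1/939669) = (253667/(-160323 + 501839))*(-1/939669) = (253667/341516)*(-1/939669) = -253667/320911998204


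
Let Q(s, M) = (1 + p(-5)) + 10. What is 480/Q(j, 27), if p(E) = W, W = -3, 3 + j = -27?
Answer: 60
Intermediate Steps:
j = -30 (j = -3 - 27 = -30)
p(E) = -3
Q(s, M) = 8 (Q(s, M) = (1 - 3) + 10 = -2 + 10 = 8)
480/Q(j, 27) = 480/8 = 480*(1/8) = 60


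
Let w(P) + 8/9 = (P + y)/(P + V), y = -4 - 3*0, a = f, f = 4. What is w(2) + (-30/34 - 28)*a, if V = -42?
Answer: -356087/3060 ≈ -116.37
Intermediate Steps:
a = 4
y = -4 (y = -4 + 0 = -4)
w(P) = -8/9 + (-4 + P)/(-42 + P) (w(P) = -8/9 + (P - 4)/(P - 42) = -8/9 + (-4 + P)/(-42 + P))
w(2) + (-30/34 - 28)*a = (300 + 2)/(9*(-42 + 2)) + (-30/34 - 28)*4 = (⅑)*302/(-40) + (-30*1/34 - 28)*4 = (⅑)*(-1/40)*302 + (-15/17 - 28)*4 = -151/180 - 491/17*4 = -151/180 - 1964/17 = -356087/3060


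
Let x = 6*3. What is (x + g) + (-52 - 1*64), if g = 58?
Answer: -40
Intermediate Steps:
x = 18
(x + g) + (-52 - 1*64) = (18 + 58) + (-52 - 1*64) = 76 + (-52 - 64) = 76 - 116 = -40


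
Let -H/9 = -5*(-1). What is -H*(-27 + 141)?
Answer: 5130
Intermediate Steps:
H = -45 (H = -(-45)*(-1) = -9*5 = -45)
-H*(-27 + 141) = -(-45)*(-27 + 141) = -(-45)*114 = -1*(-5130) = 5130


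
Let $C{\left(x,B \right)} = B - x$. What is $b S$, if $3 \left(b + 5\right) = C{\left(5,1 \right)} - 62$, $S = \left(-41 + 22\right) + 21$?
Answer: $-54$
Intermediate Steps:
$S = 2$ ($S = -19 + 21 = 2$)
$b = -27$ ($b = -5 + \frac{\left(1 - 5\right) - 62}{3} = -5 + \frac{-4 - 62}{3} = -5 + \frac{1}{3} \left(-66\right) = -5 - 22 = -27$)
$b S = \left(-27\right) 2 = -54$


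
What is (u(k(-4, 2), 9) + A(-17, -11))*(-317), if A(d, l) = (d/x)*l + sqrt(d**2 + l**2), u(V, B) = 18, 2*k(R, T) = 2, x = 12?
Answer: -127751/12 - 317*sqrt(410) ≈ -17065.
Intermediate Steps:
k(R, T) = 1 (k(R, T) = (1/2)*2 = 1)
A(d, l) = sqrt(d**2 + l**2) + d*l/12 (A(d, l) = (d/12)*l + sqrt(d**2 + l**2) = d*l/12 + sqrt(d**2 + l**2) = sqrt(d**2 + l**2) + d*l/12)
(u(k(-4, 2), 9) + A(-17, -11))*(-317) = (18 + (sqrt((-17)**2 + (-11)**2) + (1/12)*(-17)*(-11)))*(-317) = (18 + (sqrt(289 + 121) + 187/12))*(-317) = (18 + (sqrt(410) + 187/12))*(-317) = (18 + (187/12 + sqrt(410)))*(-317) = (403/12 + sqrt(410))*(-317) = -127751/12 - 317*sqrt(410)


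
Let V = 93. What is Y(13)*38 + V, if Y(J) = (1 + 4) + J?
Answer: 777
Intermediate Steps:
Y(J) = 5 + J
Y(13)*38 + V = (5 + 13)*38 + 93 = 18*38 + 93 = 684 + 93 = 777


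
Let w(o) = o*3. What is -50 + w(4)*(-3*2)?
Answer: -122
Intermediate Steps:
w(o) = 3*o
-50 + w(4)*(-3*2) = -50 + (3*4)*(-3*2) = -50 + 12*(-6) = -50 - 72 = -122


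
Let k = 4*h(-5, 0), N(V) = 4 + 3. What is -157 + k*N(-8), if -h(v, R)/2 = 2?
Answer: -269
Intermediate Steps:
N(V) = 7
h(v, R) = -4 (h(v, R) = -2*2 = -4)
k = -16 (k = 4*(-4) = -16)
-157 + k*N(-8) = -157 - 16*7 = -157 - 112 = -269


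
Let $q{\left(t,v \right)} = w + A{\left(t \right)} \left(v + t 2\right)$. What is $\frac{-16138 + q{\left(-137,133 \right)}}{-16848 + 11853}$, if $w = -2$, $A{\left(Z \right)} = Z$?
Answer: $- \frac{353}{555} \approx -0.63604$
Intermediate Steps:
$q{\left(t,v \right)} = -2 + t \left(v + 2 t\right)$ ($q{\left(t,v \right)} = -2 + t \left(v + t 2\right) = -2 + t \left(v + 2 t\right)$)
$\frac{-16138 + q{\left(-137,133 \right)}}{-16848 + 11853} = \frac{-16138 - \left(18223 - 37538\right)}{-16848 + 11853} = \frac{-16138 - -19315}{-4995} = \left(-16138 - -19315\right) \left(- \frac{1}{4995}\right) = \left(-16138 + 19315\right) \left(- \frac{1}{4995}\right) = 3177 \left(- \frac{1}{4995}\right) = - \frac{353}{555}$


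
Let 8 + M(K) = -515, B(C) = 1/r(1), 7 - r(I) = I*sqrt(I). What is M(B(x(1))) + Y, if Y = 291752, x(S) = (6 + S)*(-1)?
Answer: 291229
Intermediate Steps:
x(S) = -6 - S
r(I) = 7 - I**(3/2) (r(I) = 7 - I*sqrt(I) = 7 - I**(3/2))
B(C) = 1/6 (B(C) = 1/(7 - 1**(3/2)) = 1/(7 - 1*1) = 1/(7 - 1) = 1/6)
M(K) = -523 (M(K) = -8 - 515 = -523)
M(B(x(1))) + Y = -523 + 291752 = 291229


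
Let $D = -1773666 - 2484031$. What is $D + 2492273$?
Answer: $-1765424$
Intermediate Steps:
$D = -4257697$
$D + 2492273 = -4257697 + 2492273 = -1765424$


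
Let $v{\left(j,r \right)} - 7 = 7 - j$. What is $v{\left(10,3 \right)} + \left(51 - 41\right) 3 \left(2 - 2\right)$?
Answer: $4$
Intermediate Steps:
$v{\left(j,r \right)} = 14 - j$ ($v{\left(j,r \right)} = 7 - \left(-7 + j\right) = 14 - j$)
$v{\left(10,3 \right)} + \left(51 - 41\right) 3 \left(2 - 2\right) = \left(14 - 10\right) + \left(51 - 41\right) 3 \left(2 - 2\right) = \left(14 - 10\right) + 10 \cdot 3 \cdot 0 = 4 + 10 \cdot 0 = 4 + 0 = 4$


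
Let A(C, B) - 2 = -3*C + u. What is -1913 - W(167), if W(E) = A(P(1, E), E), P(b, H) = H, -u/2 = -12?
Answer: -1438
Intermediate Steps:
u = 24 (u = -2*(-12) = 24)
A(C, B) = 26 - 3*C (A(C, B) = 2 + (-3*C + 24) = 2 + (24 - 3*C) = 26 - 3*C)
W(E) = 26 - 3*E
-1913 - W(167) = -1913 - (26 - 3*167) = -1913 - (26 - 501) = -1913 - 1*(-475) = -1913 + 475 = -1438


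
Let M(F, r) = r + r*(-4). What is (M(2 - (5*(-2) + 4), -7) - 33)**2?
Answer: 144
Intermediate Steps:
M(F, r) = -3*r (M(F, r) = r - 4*r = -3*r)
(M(2 - (5*(-2) + 4), -7) - 33)**2 = (-3*(-7) - 33)**2 = (21 - 33)**2 = (-12)**2 = 144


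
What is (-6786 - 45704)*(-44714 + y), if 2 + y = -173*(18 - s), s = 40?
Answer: 2147365900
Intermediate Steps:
y = 3804 (y = -2 - 173*(18 - 1*40) = -2 - 173*(18 - 40) = -2 - 173*(-22) = -2 + 3806 = 3804)
(-6786 - 45704)*(-44714 + y) = (-6786 - 45704)*(-44714 + 3804) = -52490*(-40910) = 2147365900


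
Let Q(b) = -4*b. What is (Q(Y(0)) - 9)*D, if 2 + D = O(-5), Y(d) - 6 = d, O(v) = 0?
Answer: 66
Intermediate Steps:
Y(d) = 6 + d
D = -2 (D = -2 + 0 = -2)
(Q(Y(0)) - 9)*D = (-4*(6 + 0) - 9)*(-2) = (-4*6 - 9)*(-2) = (-24 - 9)*(-2) = -33*(-2) = 66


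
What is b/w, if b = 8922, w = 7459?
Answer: 8922/7459 ≈ 1.1961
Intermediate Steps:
b/w = 8922/7459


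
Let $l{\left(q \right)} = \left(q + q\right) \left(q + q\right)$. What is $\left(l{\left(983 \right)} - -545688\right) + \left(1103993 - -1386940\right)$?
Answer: $6901777$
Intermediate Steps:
$l{\left(q \right)} = 4 q^{2}$ ($l{\left(q \right)} = 2 q 2 q = 4 q^{2}$)
$\left(l{\left(983 \right)} - -545688\right) + \left(1103993 - -1386940\right) = \left(4 \cdot 983^{2} - -545688\right) + \left(1103993 - -1386940\right) = \left(4 \cdot 966289 + 545688\right) + \left(1103993 + 1386940\right) = \left(3865156 + 545688\right) + 2490933 = 4410844 + 2490933 = 6901777$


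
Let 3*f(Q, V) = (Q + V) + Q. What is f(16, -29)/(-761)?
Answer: -1/761 ≈ -0.0013141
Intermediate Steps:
f(Q, V) = V/3 + 2*Q/3 (f(Q, V) = ((Q + V) + Q)/3 = (V + 2*Q)/3 = V/3 + 2*Q/3)
f(16, -29)/(-761) = ((1/3)*(-29) + (2/3)*16)/(-761) = (-29/3 + 32/3)*(-1/761) = 1*(-1/761) = -1/761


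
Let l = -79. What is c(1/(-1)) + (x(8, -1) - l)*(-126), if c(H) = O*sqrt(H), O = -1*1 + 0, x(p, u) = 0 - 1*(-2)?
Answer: -10206 - I ≈ -10206.0 - 1.0*I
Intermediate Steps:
x(p, u) = 2 (x(p, u) = 0 + 2 = 2)
O = -1 (O = -1 + 0 = -1)
c(H) = -sqrt(H)
c(1/(-1)) + (x(8, -1) - l)*(-126) = -sqrt(1/(-1)) + (2 - 1*(-79))*(-126) = -sqrt(-1) + (2 + 79)*(-126) = -I + 81*(-126) = -I - 10206 = -10206 - I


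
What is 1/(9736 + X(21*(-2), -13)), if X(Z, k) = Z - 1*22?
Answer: 1/9672 ≈ 0.00010339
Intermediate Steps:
X(Z, k) = -22 + Z (X(Z, k) = Z - 22 = -22 + Z)
1/(9736 + X(21*(-2), -13)) = 1/(9736 + (-22 + 21*(-2))) = 1/(9736 + (-22 - 42)) = 1/(9736 - 64) = 1/9672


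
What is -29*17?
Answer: -493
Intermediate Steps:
-29*17 = -1*493 = -493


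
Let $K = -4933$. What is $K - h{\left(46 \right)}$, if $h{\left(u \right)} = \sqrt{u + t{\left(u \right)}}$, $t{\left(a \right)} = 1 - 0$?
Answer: $-4933 - \sqrt{47} \approx -4939.9$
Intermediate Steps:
$t{\left(a \right)} = 1$ ($t{\left(a \right)} = 1 + 0 = 1$)
$h{\left(u \right)} = \sqrt{1 + u}$ ($h{\left(u \right)} = \sqrt{u + 1} = \sqrt{1 + u}$)
$K - h{\left(46 \right)} = -4933 - \sqrt{1 + 46} = -4933 - \sqrt{47}$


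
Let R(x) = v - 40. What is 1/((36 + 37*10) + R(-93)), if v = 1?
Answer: 1/367 ≈ 0.0027248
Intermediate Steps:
R(x) = -39 (R(x) = 1 - 40 = -39)
1/((36 + 37*10) + R(-93)) = 1/((36 + 37*10) - 39) = 1/((36 + 370) - 39) = 1/(406 - 39) = 1/367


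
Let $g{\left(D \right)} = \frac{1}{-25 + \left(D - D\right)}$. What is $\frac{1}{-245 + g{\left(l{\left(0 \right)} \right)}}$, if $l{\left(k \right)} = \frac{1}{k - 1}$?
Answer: $- \frac{25}{6126} \approx -0.004081$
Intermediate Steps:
$l{\left(k \right)} = \frac{1}{-1 + k}$
$g{\left(D \right)} = - \frac{1}{25}$ ($g{\left(D \right)} = \frac{1}{-25 + 0} = \frac{1}{-25} = - \frac{1}{25}$)
$\frac{1}{-245 + g{\left(l{\left(0 \right)} \right)}} = \frac{1}{-245 - \frac{1}{25}} = \frac{1}{- \frac{6126}{25}} = - \frac{25}{6126}$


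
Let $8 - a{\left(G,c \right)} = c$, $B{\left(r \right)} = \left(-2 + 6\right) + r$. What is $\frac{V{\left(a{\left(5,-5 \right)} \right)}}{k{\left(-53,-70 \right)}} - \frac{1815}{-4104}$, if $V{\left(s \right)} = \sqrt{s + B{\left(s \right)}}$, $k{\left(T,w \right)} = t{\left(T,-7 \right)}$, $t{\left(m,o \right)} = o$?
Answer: $\frac{605}{1368} - \frac{\sqrt{30}}{7} \approx -0.34021$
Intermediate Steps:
$B{\left(r \right)} = 4 + r$
$a{\left(G,c \right)} = 8 - c$
$k{\left(T,w \right)} = -7$
$V{\left(s \right)} = \sqrt{4 + 2 s}$ ($V{\left(s \right)} = \sqrt{s + \left(4 + s\right)} = \sqrt{4 + 2 s}$)
$\frac{V{\left(a{\left(5,-5 \right)} \right)}}{k{\left(-53,-70 \right)}} - \frac{1815}{-4104} = \frac{\sqrt{4 + 2 \left(8 - -5\right)}}{-7} - \frac{1815}{-4104} = \sqrt{4 + 2 \left(8 + 5\right)} \left(- \frac{1}{7}\right) - - \frac{605}{1368} = \sqrt{4 + 2 \cdot 13} \left(- \frac{1}{7}\right) + \frac{605}{1368} = \sqrt{4 + 26} \left(- \frac{1}{7}\right) + \frac{605}{1368} = \sqrt{30} \left(- \frac{1}{7}\right) + \frac{605}{1368} = - \frac{\sqrt{30}}{7} + \frac{605}{1368} = \frac{605}{1368} - \frac{\sqrt{30}}{7}$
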